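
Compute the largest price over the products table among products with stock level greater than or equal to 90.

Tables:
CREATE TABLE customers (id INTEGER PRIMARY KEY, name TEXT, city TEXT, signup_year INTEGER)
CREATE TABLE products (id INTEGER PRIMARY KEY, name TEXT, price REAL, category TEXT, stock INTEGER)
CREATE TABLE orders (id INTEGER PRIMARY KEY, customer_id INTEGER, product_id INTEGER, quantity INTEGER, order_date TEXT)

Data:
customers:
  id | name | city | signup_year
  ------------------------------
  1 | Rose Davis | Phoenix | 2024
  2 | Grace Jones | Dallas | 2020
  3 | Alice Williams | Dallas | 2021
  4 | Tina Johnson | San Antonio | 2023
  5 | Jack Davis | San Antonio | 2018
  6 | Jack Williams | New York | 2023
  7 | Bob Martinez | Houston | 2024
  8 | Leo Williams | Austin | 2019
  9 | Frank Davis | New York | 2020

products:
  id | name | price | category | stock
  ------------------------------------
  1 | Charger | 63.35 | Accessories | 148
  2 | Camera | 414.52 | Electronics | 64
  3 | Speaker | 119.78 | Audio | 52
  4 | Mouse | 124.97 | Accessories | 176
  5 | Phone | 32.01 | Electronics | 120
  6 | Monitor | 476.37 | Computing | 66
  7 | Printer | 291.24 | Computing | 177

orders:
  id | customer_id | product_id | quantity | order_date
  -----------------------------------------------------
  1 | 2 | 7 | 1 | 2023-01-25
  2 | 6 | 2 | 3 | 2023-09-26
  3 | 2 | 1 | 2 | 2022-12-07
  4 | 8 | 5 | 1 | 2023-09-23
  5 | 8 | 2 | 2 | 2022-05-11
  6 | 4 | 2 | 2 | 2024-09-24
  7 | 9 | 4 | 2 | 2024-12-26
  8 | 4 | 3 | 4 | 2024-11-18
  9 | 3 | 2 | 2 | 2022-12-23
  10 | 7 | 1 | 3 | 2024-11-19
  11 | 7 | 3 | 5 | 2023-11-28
SELECT MAX(price) FROM products WHERE stock >= 90

Execution result:
291.24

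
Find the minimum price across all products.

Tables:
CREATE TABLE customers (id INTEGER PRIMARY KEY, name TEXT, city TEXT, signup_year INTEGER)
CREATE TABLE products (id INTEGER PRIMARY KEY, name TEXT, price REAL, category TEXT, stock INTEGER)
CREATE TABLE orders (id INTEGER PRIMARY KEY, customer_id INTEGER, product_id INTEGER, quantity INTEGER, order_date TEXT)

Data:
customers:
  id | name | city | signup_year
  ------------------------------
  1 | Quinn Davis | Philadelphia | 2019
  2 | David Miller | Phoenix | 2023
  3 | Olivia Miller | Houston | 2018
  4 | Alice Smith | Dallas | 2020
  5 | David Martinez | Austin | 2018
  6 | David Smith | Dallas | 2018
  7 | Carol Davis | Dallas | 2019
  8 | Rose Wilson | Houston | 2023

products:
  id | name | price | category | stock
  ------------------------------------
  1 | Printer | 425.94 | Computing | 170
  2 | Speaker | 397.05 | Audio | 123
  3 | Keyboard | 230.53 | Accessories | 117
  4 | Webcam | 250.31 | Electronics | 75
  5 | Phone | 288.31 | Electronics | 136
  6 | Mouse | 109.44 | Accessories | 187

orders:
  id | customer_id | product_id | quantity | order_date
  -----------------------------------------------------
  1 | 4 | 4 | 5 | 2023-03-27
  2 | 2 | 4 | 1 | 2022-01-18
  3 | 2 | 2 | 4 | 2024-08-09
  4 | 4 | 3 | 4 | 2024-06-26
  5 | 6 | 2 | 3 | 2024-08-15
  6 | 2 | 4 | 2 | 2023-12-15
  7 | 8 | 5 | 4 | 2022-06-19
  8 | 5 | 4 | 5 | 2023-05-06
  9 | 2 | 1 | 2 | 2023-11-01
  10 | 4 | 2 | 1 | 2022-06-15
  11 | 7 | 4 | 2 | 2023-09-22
SELECT MIN(price) FROM products

Execution result:
109.44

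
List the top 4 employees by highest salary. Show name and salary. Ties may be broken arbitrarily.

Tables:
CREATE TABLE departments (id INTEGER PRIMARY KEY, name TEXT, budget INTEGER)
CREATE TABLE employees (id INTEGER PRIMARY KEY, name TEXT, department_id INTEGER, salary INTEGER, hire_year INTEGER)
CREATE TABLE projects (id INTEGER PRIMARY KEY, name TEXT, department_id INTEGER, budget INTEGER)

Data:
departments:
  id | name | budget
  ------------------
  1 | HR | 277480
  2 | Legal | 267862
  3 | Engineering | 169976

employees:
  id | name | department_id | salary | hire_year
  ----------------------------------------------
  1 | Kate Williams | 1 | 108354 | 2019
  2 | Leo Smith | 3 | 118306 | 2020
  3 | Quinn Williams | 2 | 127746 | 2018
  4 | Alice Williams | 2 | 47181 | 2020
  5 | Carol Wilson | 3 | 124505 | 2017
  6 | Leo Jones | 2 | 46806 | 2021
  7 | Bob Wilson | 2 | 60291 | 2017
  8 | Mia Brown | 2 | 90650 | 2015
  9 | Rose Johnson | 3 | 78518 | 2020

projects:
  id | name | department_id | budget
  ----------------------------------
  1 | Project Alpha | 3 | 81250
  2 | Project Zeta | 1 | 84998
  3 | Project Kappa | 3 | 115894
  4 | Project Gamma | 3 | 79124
SELECT name, salary FROM employees ORDER BY salary DESC LIMIT 4

Execution result:
name | salary
Quinn Williams | 127746
Carol Wilson | 124505
Leo Smith | 118306
Kate Williams | 108354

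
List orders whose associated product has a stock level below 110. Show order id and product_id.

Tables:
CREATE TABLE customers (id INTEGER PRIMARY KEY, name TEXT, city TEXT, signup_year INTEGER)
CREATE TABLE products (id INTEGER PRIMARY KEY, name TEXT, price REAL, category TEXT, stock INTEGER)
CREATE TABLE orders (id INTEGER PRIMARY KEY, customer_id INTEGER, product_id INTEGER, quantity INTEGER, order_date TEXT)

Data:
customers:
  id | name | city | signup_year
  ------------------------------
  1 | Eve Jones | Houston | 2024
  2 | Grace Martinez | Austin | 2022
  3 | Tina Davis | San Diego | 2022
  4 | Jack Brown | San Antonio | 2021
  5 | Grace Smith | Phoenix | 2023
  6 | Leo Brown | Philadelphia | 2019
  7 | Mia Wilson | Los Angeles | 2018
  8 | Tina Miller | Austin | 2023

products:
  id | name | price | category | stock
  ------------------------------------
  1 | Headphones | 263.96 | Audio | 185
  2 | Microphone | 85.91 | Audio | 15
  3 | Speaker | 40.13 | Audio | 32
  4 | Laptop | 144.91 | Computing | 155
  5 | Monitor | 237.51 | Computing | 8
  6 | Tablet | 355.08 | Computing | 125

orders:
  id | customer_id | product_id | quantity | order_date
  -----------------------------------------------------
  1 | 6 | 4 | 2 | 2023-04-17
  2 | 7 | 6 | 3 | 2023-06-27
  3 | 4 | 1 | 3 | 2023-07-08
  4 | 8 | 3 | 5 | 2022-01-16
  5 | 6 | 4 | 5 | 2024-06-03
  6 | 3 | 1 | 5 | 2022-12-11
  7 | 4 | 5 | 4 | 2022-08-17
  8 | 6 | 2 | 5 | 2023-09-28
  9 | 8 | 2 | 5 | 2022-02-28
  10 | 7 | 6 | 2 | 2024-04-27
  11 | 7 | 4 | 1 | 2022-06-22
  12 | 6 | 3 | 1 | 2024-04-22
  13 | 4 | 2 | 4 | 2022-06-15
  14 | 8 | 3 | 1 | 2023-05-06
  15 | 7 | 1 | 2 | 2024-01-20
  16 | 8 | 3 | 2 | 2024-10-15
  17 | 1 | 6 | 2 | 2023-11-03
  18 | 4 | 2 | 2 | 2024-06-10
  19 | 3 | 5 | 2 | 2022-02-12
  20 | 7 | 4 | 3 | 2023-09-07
SELECT id, product_id FROM orders WHERE product_id IN (SELECT id FROM products WHERE stock < 110)

Execution result:
id | product_id
4 | 3
7 | 5
8 | 2
9 | 2
12 | 3
13 | 2
14 | 3
16 | 3
18 | 2
19 | 5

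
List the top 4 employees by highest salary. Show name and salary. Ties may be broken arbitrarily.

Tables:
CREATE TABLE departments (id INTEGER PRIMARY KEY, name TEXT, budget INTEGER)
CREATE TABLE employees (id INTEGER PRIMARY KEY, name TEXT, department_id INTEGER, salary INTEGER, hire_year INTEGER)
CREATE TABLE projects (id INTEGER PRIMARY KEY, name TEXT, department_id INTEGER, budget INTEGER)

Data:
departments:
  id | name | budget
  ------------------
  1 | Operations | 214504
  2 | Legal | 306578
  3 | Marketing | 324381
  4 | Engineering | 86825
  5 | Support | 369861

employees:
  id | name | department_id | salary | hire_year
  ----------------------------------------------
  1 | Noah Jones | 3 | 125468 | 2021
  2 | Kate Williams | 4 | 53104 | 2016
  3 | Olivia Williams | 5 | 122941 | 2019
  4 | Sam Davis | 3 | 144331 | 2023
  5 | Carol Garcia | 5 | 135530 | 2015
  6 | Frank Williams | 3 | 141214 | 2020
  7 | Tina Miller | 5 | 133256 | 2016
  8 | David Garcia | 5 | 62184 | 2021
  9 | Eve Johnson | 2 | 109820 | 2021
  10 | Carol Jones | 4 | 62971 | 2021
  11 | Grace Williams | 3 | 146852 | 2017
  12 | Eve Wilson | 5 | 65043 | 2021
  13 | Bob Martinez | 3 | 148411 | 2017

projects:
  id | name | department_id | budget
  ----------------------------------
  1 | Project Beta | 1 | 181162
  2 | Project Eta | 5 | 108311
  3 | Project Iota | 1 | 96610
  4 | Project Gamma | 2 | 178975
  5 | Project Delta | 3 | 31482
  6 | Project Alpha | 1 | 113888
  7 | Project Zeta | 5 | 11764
SELECT name, salary FROM employees ORDER BY salary DESC LIMIT 4

Execution result:
name | salary
Bob Martinez | 148411
Grace Williams | 146852
Sam Davis | 144331
Frank Williams | 141214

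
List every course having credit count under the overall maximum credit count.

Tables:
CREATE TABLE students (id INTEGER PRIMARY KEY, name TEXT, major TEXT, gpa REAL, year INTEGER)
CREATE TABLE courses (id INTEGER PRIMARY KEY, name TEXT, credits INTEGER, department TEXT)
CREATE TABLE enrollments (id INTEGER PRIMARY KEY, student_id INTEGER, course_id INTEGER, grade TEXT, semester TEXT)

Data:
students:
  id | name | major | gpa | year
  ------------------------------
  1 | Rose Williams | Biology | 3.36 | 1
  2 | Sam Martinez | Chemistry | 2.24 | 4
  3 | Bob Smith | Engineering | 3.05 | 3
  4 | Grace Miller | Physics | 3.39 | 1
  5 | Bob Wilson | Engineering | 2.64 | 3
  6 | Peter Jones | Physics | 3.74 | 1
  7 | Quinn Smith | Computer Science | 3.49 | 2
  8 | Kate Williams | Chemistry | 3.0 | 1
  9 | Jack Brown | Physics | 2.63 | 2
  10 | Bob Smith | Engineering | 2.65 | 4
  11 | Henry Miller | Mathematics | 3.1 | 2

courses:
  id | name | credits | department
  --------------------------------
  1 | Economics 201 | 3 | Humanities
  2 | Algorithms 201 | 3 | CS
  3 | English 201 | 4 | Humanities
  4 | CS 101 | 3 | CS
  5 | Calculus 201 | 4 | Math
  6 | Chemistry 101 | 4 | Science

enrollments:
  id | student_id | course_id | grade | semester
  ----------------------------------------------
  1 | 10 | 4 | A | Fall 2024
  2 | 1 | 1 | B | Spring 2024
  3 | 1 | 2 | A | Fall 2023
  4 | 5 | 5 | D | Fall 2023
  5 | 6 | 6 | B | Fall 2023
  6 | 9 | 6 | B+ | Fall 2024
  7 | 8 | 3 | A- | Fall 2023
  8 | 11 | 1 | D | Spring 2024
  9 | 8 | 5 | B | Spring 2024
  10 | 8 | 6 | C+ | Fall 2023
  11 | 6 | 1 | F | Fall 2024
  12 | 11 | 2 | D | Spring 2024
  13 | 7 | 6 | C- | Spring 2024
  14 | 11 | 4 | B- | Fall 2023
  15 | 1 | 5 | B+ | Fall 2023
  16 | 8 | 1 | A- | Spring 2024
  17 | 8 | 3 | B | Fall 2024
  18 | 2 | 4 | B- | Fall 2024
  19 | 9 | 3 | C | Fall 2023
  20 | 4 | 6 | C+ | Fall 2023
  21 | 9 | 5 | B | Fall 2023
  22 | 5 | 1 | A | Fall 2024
SELECT name, credits FROM courses WHERE credits < (SELECT MAX(credits) FROM courses)

Execution result:
name | credits
Economics 201 | 3
Algorithms 201 | 3
CS 101 | 3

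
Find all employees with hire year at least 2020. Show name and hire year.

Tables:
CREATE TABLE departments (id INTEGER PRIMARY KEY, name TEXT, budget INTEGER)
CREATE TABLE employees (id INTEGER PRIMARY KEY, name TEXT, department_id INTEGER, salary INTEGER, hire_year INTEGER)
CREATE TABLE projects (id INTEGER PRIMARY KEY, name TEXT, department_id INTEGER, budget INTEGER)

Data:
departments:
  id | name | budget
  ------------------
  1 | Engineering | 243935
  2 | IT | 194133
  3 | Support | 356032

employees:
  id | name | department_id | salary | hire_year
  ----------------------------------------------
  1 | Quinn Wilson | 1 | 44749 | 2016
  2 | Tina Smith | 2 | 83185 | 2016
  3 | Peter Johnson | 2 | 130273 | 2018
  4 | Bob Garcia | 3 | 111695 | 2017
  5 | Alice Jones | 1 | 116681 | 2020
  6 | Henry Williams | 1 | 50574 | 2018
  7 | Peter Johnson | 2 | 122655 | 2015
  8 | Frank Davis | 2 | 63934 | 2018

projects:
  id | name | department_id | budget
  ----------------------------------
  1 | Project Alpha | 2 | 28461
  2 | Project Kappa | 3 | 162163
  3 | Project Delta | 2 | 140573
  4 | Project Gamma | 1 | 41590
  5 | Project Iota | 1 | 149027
SELECT name, hire_year FROM employees WHERE hire_year >= 2020

Execution result:
name | hire_year
Alice Jones | 2020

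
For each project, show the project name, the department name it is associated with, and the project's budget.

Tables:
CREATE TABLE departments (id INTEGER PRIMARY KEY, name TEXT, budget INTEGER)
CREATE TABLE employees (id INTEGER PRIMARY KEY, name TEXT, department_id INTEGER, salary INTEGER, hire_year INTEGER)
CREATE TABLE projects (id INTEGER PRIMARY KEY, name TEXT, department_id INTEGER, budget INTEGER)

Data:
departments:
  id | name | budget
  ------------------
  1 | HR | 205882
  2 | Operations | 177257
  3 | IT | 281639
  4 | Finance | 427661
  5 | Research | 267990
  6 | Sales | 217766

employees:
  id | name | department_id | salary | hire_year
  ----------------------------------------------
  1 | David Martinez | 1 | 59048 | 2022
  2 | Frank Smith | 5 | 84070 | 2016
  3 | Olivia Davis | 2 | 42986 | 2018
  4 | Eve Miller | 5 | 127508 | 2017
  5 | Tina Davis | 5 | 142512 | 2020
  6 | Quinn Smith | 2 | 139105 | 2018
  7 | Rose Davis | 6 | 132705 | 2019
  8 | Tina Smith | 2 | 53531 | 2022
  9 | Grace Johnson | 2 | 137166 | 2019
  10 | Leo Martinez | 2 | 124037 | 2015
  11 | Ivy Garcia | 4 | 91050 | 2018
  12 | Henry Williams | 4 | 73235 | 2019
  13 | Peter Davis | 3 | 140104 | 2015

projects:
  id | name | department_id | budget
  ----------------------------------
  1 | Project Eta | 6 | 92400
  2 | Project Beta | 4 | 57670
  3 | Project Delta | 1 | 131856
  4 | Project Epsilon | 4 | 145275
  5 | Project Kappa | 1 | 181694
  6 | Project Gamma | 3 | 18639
SELECT c.name, p.name AS department, c.budget FROM projects c JOIN departments p ON c.department_id = p.id

Execution result:
name | department | budget
Project Eta | Sales | 92400
Project Beta | Finance | 57670
Project Delta | HR | 131856
Project Epsilon | Finance | 145275
Project Kappa | HR | 181694
Project Gamma | IT | 18639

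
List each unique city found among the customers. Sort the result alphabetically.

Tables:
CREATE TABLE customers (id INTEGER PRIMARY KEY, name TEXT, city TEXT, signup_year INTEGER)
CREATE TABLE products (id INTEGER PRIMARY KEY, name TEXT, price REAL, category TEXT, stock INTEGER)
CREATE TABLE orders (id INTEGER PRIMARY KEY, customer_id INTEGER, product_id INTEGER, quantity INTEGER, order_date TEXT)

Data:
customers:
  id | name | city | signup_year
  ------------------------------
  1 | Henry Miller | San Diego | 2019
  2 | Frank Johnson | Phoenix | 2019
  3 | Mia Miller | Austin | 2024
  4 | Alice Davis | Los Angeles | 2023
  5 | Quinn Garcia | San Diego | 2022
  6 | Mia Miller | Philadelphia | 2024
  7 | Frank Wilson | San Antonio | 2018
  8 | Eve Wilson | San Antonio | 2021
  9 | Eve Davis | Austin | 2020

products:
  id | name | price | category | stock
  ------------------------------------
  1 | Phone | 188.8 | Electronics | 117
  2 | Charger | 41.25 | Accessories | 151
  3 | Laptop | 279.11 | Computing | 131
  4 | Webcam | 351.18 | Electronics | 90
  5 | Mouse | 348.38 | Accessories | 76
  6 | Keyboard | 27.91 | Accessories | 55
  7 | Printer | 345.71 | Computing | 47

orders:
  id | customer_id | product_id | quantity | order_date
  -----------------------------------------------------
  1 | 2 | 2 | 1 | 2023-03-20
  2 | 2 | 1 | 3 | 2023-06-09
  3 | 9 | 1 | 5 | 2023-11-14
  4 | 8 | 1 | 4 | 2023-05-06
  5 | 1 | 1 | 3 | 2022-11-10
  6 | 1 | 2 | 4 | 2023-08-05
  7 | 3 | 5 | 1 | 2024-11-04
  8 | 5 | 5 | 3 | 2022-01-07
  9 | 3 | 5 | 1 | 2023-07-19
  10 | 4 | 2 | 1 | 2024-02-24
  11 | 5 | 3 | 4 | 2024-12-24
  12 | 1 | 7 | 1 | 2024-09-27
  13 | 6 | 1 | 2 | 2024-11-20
SELECT DISTINCT city FROM customers ORDER BY city

Execution result:
city
Austin
Los Angeles
Philadelphia
Phoenix
San Antonio
San Diego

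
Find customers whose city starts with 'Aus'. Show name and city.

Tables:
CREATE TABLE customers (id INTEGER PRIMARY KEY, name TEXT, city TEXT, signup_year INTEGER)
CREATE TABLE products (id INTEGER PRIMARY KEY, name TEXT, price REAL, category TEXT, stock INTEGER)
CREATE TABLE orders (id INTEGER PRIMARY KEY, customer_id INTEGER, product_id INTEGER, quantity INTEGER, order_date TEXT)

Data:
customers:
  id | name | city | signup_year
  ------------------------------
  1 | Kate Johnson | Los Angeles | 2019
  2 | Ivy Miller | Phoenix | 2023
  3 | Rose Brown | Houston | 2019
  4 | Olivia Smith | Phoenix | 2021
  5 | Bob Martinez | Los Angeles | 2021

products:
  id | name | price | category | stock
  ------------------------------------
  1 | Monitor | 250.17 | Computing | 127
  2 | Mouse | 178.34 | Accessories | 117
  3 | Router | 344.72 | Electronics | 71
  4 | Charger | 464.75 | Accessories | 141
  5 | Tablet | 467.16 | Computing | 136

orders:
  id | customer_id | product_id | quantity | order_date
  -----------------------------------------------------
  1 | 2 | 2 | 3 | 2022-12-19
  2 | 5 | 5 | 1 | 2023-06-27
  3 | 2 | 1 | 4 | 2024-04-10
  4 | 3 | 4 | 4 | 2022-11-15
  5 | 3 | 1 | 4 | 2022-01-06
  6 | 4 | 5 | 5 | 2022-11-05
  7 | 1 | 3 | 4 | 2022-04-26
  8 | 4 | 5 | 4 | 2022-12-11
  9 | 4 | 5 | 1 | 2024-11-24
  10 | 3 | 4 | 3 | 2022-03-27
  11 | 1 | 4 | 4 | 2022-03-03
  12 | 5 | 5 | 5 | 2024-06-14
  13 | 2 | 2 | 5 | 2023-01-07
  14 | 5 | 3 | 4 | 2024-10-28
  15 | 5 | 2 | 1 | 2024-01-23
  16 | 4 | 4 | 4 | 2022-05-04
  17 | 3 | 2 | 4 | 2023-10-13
SELECT name, city FROM customers WHERE city LIKE 'Aus%'

Execution result:
(no rows)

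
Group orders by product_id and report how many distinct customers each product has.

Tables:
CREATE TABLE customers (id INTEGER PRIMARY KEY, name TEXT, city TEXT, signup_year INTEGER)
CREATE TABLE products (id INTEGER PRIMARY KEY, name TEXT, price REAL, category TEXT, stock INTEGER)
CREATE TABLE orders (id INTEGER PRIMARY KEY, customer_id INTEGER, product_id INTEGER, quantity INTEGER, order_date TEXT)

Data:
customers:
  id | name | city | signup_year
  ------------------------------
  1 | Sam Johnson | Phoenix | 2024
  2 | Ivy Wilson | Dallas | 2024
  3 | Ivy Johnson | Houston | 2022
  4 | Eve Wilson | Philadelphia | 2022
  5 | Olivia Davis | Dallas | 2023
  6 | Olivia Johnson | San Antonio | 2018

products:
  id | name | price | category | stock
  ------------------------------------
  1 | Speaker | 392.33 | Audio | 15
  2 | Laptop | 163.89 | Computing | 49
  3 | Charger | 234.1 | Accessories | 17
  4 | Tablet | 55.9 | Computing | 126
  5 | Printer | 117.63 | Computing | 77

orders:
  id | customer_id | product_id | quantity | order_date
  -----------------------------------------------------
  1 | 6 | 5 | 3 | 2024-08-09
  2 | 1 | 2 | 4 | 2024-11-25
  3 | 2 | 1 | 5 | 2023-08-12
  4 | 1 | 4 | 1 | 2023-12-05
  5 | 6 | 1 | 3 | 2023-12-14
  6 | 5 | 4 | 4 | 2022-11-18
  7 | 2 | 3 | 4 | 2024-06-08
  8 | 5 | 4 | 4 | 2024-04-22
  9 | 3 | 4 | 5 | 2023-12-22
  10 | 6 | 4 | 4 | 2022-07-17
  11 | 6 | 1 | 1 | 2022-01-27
SELECT product_id, COUNT(DISTINCT customer_id) AS distinct_customer_count FROM orders GROUP BY product_id

Execution result:
product_id | distinct_customer_count
1 | 2
2 | 1
3 | 1
4 | 4
5 | 1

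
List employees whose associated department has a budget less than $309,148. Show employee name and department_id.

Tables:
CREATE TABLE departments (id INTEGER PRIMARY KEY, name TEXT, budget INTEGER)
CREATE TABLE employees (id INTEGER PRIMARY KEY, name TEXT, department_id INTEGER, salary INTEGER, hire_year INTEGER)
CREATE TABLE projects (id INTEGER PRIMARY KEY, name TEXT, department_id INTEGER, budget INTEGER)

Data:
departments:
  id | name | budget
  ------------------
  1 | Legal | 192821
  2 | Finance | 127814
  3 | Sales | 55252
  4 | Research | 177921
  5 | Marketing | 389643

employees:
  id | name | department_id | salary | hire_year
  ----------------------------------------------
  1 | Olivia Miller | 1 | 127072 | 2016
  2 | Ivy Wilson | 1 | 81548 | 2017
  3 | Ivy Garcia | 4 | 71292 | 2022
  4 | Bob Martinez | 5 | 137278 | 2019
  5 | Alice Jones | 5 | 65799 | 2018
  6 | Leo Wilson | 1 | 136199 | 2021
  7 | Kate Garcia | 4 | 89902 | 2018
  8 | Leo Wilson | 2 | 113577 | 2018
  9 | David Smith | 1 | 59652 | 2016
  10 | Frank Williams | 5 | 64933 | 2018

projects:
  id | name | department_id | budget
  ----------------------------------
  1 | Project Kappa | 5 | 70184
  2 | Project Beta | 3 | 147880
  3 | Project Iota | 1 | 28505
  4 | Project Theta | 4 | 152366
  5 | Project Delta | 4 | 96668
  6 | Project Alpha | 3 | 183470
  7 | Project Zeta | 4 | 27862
SELECT name, department_id FROM employees WHERE department_id IN (SELECT id FROM departments WHERE budget < 309148)

Execution result:
name | department_id
Olivia Miller | 1
Ivy Wilson | 1
Ivy Garcia | 4
Leo Wilson | 1
Kate Garcia | 4
Leo Wilson | 2
David Smith | 1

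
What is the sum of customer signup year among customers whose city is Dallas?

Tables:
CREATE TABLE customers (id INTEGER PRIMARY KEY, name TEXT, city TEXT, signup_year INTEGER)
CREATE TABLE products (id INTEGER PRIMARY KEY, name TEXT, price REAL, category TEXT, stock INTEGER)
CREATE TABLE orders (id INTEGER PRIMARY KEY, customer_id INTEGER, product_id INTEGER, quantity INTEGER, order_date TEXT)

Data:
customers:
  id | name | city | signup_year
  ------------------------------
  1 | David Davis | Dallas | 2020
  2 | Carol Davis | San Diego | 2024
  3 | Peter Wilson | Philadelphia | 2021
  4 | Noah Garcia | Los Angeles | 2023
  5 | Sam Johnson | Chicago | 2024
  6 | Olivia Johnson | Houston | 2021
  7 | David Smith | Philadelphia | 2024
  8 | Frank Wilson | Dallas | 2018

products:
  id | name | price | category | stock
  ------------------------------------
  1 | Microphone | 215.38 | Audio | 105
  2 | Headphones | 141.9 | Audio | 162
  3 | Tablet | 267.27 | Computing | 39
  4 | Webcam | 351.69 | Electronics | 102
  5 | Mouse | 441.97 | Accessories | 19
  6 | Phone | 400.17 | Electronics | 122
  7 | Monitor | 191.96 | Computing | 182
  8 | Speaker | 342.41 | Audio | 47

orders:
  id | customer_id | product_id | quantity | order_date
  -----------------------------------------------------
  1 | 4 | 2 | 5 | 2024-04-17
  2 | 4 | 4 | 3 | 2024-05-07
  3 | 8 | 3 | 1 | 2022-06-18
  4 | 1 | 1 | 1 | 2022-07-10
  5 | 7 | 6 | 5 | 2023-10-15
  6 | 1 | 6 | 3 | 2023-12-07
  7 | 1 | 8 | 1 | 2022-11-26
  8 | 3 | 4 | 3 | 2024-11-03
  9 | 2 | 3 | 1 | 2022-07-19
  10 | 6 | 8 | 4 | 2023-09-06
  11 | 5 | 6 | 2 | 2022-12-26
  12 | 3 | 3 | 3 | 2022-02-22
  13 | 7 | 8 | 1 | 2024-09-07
SELECT SUM(signup_year) FROM customers WHERE city = 'Dallas'

Execution result:
4038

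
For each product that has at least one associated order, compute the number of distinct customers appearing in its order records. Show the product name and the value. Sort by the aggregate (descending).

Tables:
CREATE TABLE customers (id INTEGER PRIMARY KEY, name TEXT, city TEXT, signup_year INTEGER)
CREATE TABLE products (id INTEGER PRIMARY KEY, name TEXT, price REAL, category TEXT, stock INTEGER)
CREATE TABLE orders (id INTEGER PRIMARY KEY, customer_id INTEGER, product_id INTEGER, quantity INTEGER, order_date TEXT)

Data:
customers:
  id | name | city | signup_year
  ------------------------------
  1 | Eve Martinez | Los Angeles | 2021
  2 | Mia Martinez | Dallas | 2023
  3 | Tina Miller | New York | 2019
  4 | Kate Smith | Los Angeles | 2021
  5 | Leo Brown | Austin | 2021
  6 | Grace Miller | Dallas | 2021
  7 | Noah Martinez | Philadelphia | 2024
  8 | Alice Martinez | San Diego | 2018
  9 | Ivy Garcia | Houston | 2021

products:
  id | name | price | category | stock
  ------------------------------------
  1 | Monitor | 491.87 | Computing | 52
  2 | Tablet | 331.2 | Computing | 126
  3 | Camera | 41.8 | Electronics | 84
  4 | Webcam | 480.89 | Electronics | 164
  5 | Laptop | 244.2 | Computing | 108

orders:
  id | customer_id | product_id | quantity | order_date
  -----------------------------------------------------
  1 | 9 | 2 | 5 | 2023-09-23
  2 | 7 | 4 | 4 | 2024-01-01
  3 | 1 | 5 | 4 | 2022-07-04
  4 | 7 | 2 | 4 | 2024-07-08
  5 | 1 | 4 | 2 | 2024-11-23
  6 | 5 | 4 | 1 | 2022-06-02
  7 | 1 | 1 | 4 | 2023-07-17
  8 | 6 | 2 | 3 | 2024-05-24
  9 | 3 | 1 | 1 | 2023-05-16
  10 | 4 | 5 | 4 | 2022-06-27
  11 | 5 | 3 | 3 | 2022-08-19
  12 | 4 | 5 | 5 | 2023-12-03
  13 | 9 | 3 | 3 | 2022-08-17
SELECT p.name, COUNT(DISTINCT c.customer_id) AS distinct_customer_count FROM orders c JOIN products p ON c.product_id = p.id GROUP BY p.id, p.name ORDER BY distinct_customer_count DESC

Execution result:
name | distinct_customer_count
Tablet | 3
Webcam | 3
Monitor | 2
Camera | 2
Laptop | 2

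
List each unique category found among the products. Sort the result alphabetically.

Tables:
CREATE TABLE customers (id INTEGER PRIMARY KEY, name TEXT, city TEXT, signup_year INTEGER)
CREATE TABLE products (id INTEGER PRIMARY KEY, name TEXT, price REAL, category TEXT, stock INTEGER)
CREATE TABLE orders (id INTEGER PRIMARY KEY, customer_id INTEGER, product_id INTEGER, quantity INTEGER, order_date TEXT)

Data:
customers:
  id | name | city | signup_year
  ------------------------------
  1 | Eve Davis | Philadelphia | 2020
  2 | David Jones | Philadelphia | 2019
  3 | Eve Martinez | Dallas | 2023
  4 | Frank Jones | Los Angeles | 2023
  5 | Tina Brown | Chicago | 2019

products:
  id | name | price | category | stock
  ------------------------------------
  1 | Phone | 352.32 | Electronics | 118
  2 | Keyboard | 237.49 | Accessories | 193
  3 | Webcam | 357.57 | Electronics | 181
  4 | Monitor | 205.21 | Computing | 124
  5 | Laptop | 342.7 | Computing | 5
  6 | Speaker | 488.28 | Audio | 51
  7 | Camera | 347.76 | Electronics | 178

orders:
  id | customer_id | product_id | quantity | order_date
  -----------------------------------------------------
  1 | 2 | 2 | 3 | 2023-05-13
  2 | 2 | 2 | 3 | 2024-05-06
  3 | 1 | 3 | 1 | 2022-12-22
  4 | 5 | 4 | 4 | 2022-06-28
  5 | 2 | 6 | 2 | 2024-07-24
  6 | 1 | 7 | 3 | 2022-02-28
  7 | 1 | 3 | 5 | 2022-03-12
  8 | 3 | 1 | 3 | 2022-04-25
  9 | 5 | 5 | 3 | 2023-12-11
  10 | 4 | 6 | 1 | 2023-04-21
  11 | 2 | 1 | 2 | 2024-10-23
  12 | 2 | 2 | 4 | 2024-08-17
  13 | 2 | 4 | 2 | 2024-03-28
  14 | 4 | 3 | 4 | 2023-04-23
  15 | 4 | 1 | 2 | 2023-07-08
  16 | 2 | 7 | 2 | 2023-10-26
SELECT DISTINCT category FROM products ORDER BY category

Execution result:
category
Accessories
Audio
Computing
Electronics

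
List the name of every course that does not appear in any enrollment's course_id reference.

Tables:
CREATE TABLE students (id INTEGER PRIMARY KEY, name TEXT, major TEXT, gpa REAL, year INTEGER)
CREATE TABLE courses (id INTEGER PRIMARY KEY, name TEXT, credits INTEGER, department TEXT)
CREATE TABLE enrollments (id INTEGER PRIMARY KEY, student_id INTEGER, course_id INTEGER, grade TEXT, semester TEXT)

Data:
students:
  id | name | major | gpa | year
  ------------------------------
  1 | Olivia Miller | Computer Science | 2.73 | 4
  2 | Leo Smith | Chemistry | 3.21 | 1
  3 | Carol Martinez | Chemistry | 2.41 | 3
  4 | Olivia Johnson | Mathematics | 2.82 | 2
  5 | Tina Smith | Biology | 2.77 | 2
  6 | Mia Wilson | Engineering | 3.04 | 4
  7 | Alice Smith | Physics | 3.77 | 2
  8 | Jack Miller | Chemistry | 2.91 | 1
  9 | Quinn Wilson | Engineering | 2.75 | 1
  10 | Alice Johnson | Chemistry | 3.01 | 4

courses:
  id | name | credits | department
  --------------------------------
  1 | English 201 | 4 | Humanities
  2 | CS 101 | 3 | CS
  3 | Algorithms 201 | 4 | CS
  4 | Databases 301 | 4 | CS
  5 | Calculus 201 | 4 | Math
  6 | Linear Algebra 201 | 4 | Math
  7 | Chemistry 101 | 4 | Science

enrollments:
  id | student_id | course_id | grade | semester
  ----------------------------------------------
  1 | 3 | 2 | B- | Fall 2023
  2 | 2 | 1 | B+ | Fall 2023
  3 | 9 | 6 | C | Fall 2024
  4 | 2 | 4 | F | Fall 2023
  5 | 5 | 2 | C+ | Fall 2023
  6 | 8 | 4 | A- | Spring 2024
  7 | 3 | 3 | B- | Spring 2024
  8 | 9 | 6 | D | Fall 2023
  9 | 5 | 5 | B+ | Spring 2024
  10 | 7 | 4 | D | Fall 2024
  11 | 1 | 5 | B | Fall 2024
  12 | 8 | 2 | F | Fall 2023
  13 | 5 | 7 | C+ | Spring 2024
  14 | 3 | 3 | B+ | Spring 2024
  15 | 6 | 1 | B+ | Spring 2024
SELECT p.name FROM courses p LEFT JOIN enrollments c ON c.course_id = p.id WHERE c.id IS NULL

Execution result:
(no rows)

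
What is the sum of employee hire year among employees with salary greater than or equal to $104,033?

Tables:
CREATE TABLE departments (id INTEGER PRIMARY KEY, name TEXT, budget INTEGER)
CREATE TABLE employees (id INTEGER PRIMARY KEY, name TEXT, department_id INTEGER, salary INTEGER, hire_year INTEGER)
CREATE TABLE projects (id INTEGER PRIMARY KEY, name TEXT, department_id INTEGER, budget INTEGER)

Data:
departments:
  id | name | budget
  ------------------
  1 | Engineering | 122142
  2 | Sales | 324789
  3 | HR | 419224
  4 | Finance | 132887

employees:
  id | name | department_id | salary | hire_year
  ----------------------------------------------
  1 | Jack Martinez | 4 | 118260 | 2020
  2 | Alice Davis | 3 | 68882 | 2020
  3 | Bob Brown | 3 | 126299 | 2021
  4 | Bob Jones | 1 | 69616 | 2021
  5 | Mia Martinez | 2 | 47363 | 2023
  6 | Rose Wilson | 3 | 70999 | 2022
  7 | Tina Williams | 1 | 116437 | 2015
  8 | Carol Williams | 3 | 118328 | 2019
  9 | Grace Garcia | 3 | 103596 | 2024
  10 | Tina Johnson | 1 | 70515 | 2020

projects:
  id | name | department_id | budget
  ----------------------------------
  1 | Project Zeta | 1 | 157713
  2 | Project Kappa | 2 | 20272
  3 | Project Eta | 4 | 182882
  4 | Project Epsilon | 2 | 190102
SELECT SUM(hire_year) FROM employees WHERE salary >= 104033

Execution result:
8075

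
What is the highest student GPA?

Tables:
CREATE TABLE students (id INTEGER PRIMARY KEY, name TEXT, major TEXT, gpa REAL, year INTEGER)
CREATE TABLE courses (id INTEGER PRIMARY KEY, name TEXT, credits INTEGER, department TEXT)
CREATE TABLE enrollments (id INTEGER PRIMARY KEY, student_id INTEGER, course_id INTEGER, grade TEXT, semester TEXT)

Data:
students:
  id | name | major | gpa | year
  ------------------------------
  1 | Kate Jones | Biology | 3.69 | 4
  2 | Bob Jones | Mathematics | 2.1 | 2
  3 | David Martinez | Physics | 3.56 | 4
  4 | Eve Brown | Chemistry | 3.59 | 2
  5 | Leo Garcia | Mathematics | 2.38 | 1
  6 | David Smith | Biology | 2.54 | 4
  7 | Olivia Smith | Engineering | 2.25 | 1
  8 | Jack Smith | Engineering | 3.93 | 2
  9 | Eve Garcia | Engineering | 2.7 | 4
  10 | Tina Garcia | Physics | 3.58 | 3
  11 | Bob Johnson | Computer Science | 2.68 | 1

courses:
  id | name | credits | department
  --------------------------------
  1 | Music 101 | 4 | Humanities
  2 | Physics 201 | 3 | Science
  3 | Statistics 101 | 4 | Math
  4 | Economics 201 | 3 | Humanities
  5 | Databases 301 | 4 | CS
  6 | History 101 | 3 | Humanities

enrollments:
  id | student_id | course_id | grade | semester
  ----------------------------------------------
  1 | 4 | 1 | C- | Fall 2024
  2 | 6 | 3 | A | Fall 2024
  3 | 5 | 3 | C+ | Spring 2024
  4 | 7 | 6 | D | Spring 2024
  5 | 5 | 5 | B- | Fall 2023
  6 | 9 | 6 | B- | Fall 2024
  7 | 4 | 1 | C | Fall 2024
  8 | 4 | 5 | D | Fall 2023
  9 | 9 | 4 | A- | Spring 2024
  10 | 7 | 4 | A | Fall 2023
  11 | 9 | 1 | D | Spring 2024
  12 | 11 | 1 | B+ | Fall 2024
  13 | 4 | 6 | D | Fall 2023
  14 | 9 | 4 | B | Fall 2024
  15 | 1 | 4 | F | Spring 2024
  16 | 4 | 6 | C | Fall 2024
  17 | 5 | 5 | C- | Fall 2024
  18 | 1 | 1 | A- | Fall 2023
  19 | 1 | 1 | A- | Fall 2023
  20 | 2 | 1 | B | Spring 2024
SELECT MAX(gpa) FROM students

Execution result:
3.93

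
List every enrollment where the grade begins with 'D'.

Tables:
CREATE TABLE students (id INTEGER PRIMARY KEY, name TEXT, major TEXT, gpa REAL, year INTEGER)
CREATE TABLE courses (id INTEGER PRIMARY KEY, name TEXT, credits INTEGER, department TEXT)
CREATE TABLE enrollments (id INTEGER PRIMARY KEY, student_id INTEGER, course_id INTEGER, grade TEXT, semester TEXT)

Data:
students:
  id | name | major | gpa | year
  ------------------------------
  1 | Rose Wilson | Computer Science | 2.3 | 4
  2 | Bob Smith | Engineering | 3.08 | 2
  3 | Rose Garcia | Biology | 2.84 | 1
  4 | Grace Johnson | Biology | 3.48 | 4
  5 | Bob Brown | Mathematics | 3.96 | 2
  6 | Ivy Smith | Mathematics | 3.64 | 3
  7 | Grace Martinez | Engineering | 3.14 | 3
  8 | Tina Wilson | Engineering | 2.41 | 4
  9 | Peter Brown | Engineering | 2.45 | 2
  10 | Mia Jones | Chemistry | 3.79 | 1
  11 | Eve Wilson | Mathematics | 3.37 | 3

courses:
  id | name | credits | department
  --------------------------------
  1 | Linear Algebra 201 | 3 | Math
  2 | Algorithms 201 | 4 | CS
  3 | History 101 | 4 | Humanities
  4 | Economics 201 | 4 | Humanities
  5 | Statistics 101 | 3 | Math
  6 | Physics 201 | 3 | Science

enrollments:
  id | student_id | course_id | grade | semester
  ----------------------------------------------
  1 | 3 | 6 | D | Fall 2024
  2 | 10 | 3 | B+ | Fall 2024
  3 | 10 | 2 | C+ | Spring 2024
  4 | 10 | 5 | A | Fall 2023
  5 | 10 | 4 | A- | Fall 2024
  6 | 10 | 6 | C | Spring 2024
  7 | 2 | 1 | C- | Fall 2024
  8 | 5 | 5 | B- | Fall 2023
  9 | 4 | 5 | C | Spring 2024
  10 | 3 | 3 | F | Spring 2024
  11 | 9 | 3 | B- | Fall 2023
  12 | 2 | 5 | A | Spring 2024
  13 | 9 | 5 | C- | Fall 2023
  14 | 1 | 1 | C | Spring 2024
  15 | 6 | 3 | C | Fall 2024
SELECT id, grade FROM enrollments WHERE grade LIKE 'D%'

Execution result:
id | grade
1 | D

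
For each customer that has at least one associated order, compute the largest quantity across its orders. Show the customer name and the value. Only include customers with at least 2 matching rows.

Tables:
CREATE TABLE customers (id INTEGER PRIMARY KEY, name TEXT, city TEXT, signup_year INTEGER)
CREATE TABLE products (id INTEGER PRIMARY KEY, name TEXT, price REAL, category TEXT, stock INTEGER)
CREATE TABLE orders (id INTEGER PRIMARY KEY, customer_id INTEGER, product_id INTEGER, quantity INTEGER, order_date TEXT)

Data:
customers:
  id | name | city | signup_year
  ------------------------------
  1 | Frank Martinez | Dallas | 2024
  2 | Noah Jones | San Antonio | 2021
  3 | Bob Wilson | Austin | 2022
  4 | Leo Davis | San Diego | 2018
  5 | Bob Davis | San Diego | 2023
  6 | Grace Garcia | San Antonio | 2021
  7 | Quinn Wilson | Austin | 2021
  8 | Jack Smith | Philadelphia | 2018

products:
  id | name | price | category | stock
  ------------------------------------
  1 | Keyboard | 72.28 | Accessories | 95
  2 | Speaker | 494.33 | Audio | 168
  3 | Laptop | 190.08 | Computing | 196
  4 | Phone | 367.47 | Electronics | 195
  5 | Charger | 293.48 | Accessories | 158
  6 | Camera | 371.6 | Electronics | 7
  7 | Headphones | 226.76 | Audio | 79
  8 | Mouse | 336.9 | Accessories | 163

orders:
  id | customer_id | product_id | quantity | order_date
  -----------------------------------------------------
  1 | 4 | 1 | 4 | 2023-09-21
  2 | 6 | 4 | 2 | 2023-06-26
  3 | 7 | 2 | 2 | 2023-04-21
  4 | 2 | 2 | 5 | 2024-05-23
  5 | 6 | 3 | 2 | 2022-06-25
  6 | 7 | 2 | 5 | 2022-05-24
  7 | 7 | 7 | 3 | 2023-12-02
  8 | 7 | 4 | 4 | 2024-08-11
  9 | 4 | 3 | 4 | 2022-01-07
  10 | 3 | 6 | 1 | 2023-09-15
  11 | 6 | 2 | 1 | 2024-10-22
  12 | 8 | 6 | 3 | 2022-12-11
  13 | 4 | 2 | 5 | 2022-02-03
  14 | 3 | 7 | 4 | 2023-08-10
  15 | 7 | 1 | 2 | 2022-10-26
SELECT p.name, MAX(c.quantity) AS max_quantity FROM orders c JOIN customers p ON c.customer_id = p.id GROUP BY p.id, p.name HAVING COUNT(*) >= 2

Execution result:
name | max_quantity
Bob Wilson | 4
Leo Davis | 5
Grace Garcia | 2
Quinn Wilson | 5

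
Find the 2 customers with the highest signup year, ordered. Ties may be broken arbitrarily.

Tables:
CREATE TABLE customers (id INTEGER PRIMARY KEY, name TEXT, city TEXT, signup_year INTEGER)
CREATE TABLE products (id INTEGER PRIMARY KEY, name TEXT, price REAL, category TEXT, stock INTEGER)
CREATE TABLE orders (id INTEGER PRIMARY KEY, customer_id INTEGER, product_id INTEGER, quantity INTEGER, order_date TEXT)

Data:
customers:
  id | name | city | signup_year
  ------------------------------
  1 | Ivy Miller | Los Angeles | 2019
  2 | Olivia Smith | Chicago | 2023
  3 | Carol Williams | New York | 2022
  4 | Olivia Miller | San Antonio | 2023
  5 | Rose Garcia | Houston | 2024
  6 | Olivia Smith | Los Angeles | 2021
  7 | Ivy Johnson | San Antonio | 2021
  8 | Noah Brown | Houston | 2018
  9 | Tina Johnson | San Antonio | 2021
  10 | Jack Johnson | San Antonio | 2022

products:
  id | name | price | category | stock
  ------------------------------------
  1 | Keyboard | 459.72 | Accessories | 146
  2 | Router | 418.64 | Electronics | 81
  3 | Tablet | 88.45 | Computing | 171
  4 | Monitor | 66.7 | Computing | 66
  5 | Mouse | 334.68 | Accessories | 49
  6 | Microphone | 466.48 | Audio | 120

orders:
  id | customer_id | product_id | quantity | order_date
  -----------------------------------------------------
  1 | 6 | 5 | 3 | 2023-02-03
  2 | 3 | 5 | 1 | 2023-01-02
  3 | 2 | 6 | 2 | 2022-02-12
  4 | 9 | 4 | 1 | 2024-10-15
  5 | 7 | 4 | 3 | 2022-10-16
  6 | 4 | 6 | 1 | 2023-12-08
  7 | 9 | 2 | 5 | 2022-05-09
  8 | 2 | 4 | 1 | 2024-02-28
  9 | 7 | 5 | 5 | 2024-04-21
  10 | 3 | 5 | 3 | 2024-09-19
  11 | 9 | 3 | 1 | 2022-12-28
SELECT name, signup_year FROM customers ORDER BY signup_year DESC LIMIT 2

Execution result:
name | signup_year
Rose Garcia | 2024
Olivia Smith | 2023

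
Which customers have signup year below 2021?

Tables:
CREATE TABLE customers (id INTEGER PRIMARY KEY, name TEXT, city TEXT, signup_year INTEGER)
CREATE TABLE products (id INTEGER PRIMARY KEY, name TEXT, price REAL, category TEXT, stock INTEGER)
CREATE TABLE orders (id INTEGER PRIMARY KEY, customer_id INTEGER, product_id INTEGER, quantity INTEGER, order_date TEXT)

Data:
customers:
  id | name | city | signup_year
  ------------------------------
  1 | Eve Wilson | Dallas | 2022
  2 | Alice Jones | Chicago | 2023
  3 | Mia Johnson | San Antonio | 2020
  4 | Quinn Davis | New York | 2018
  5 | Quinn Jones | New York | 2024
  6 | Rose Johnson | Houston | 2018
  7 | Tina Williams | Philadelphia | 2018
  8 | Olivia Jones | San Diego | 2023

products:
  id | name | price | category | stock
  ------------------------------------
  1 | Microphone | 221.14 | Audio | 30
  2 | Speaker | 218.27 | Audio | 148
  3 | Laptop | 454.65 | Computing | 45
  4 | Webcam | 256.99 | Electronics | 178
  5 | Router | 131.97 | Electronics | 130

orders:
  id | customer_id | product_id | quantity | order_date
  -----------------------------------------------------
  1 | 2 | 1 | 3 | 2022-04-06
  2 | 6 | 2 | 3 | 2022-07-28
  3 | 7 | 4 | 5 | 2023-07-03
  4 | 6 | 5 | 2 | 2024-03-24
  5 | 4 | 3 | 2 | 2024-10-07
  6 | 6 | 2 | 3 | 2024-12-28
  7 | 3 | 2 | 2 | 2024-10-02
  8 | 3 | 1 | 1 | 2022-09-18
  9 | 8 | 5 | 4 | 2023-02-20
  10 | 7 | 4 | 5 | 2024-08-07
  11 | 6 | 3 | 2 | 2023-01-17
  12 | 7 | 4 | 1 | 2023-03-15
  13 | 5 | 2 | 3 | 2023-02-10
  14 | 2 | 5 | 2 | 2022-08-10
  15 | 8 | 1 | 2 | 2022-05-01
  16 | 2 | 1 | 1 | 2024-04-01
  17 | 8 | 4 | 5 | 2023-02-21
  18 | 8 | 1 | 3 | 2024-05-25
SELECT name, signup_year FROM customers WHERE signup_year < 2021

Execution result:
name | signup_year
Mia Johnson | 2020
Quinn Davis | 2018
Rose Johnson | 2018
Tina Williams | 2018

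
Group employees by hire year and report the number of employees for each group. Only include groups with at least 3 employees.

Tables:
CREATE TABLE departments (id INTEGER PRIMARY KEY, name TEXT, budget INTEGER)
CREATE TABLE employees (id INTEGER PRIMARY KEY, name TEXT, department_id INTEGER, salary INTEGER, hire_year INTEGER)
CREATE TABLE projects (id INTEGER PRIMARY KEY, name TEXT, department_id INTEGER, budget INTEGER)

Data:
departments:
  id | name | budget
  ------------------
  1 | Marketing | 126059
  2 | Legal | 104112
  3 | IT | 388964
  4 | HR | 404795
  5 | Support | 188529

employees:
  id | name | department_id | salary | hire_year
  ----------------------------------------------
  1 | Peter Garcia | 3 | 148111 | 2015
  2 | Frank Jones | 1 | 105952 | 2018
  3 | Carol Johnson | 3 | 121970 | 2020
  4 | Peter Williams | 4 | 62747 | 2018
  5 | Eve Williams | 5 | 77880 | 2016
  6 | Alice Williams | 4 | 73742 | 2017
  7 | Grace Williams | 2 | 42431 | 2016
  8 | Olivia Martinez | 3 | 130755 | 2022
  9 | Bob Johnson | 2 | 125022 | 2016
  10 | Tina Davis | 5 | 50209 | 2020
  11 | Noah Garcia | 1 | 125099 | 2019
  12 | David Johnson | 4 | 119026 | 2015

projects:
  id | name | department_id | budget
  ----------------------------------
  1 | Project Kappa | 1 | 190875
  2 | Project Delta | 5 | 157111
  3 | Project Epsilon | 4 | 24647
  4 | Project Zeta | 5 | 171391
SELECT hire_year, COUNT(*) AS n FROM employees GROUP BY hire_year HAVING COUNT(*) >= 3

Execution result:
hire_year | n
2016 | 3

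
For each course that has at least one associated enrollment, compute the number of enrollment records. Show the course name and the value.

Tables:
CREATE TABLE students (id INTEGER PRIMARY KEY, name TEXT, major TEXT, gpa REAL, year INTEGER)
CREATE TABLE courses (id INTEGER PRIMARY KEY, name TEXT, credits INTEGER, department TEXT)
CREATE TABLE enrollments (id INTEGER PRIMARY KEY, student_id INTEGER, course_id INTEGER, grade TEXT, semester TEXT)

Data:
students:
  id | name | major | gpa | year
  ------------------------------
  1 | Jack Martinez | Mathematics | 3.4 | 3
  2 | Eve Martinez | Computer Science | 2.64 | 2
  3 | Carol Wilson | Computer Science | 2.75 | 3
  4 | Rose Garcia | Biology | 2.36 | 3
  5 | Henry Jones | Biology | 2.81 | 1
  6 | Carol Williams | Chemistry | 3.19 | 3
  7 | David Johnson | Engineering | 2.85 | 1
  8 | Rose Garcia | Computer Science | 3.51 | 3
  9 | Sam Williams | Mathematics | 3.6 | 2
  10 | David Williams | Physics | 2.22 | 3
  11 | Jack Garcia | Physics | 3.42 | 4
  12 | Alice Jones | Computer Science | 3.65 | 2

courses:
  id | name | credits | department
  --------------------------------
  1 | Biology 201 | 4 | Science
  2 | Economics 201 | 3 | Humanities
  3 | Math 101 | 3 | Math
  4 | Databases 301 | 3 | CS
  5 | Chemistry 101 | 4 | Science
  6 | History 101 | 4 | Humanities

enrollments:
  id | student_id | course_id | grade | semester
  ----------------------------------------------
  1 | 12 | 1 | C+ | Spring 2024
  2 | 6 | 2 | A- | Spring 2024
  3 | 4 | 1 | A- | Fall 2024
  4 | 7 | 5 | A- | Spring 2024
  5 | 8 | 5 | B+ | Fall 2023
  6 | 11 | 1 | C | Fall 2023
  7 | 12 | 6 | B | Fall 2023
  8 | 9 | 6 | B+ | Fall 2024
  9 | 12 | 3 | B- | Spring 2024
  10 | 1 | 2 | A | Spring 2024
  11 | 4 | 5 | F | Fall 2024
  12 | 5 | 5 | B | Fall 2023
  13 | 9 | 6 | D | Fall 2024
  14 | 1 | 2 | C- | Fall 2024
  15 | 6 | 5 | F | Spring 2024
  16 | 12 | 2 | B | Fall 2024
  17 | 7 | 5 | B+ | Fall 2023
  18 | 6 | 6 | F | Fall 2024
SELECT p.name, COUNT(*) AS n FROM enrollments c JOIN courses p ON c.course_id = p.id GROUP BY p.id, p.name

Execution result:
name | n
Biology 201 | 3
Economics 201 | 4
Math 101 | 1
Chemistry 101 | 6
History 101 | 4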